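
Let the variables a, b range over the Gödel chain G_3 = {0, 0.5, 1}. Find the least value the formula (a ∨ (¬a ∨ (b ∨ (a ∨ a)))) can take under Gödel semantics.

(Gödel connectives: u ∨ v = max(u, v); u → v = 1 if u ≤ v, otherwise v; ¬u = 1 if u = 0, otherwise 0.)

0.50

The minimum is attained at a = 0.5, b = 0:
  ¬a: Gödel ¬ of 0.5 = 0 (operand ≠ 0)
  (a ∨ a) = max(0.5, 0.5) = 0.5
  (b ∨ (a ∨ a)) = max(0, 0.5) = 0.5
  (¬a ∨ (b ∨ (a ∨ a))) = max(0, 0.5) = 0.5
  (a ∨ (¬a ∨ (b ∨ (a ∨ a)))) = max(0.5, 0.5) = 0.5
Checking all 9 assignments confirms none give a value below 0.50.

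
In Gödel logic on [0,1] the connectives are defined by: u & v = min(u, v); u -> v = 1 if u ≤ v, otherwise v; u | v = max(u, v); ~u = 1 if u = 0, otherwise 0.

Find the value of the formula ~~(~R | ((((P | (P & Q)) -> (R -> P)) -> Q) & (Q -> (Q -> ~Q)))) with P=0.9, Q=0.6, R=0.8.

0.00

~R: Gödel ¬ of 0.8 = 0 (operand ≠ 0)
(P & Q) = min(0.9, 0.6) = 0.6
(P | (P & Q)) = max(0.9, 0.6) = 0.9
(R -> P): 0.8 ≤ 0.9, so result = 1
((P | (P & Q)) -> (R -> P)): 0.9 ≤ 1, so result = 1
(((P | (P & Q)) -> (R -> P)) -> Q): 1 > 0.6, so result = 0.6
~Q: Gödel ¬ of 0.6 = 0 (operand ≠ 0)
(Q -> ~Q): 0.6 > 0, so result = 0
(Q -> (Q -> ~Q)): 0.6 > 0, so result = 0
((((P | (P & Q)) -> (R -> P)) -> Q) & (Q -> (Q -> ~Q))) = min(0.6, 0) = 0
(~R | ((((P | (P & Q)) -> (R -> P)) -> Q) & (Q -> (Q -> ~Q)))) = max(0, 0) = 0
~(~R | ((((P | (P & Q)) -> (R -> P)) -> Q) & (Q -> (Q -> ~Q)))): Gödel ¬ of 0 = 1 (operand is 0)
~~(~R | ((((P | (P & Q)) -> (R -> P)) -> Q) & (Q -> (Q -> ~Q)))): Gödel ¬ of 1 = 0 (operand ≠ 0)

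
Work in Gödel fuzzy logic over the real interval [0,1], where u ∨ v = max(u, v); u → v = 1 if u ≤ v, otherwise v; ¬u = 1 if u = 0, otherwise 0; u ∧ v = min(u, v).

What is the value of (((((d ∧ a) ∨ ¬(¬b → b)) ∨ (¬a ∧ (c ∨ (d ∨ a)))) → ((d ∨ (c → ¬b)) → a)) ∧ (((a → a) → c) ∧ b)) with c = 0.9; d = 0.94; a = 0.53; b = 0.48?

(d ∧ a) = min(0.94, 0.53) = 0.53
¬b: Gödel ¬ of 0.48 = 0 (operand ≠ 0)
(¬b → b): 0 ≤ 0.48, so result = 1
¬(¬b → b): Gödel ¬ of 1 = 0 (operand ≠ 0)
((d ∧ a) ∨ ¬(¬b → b)) = max(0.53, 0) = 0.53
¬a: Gödel ¬ of 0.53 = 0 (operand ≠ 0)
(d ∨ a) = max(0.94, 0.53) = 0.94
(c ∨ (d ∨ a)) = max(0.9, 0.94) = 0.94
(¬a ∧ (c ∨ (d ∨ a))) = min(0, 0.94) = 0
(((d ∧ a) ∨ ¬(¬b → b)) ∨ (¬a ∧ (c ∨ (d ∨ a)))) = max(0.53, 0) = 0.53
¬b: Gödel ¬ of 0.48 = 0 (operand ≠ 0)
(c → ¬b): 0.9 > 0, so result = 0
(d ∨ (c → ¬b)) = max(0.94, 0) = 0.94
((d ∨ (c → ¬b)) → a): 0.94 > 0.53, so result = 0.53
((((d ∧ a) ∨ ¬(¬b → b)) ∨ (¬a ∧ (c ∨ (d ∨ a)))) → ((d ∨ (c → ¬b)) → a)): 0.53 ≤ 0.53, so result = 1
(a → a): 0.53 ≤ 0.53, so result = 1
((a → a) → c): 1 > 0.9, so result = 0.9
(((a → a) → c) ∧ b) = min(0.9, 0.48) = 0.48
(((((d ∧ a) ∨ ¬(¬b → b)) ∨ (¬a ∧ (c ∨ (d ∨ a)))) → ((d ∨ (c → ¬b)) → a)) ∧ (((a → a) → c) ∧ b)) = min(1, 0.48) = 0.48

0.48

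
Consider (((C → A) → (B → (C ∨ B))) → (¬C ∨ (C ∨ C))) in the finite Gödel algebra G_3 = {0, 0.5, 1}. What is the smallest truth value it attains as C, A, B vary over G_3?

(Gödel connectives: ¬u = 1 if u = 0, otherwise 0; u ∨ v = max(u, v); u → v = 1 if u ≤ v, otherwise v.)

0.50

The minimum is attained at C = 0.5, A = 0, B = 0:
  (C → A): 0.5 > 0, so result = 0
  (C ∨ B) = max(0.5, 0) = 0.5
  (B → (C ∨ B)): 0 ≤ 0.5, so result = 1
  ((C → A) → (B → (C ∨ B))): 0 ≤ 1, so result = 1
  ¬C: Gödel ¬ of 0.5 = 0 (operand ≠ 0)
  (C ∨ C) = max(0.5, 0.5) = 0.5
  (¬C ∨ (C ∨ C)) = max(0, 0.5) = 0.5
  (((C → A) → (B → (C ∨ B))) → (¬C ∨ (C ∨ C))): 1 > 0.5, so result = 0.5
Checking all 27 assignments confirms none give a value below 0.50.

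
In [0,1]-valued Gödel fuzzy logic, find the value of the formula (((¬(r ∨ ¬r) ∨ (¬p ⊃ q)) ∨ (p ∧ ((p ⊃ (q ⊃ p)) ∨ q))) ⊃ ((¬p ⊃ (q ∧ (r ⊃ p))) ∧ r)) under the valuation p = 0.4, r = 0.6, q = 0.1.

0.60

¬r: Gödel ¬ of 0.6 = 0 (operand ≠ 0)
(r ∨ ¬r) = max(0.6, 0) = 0.6
¬(r ∨ ¬r): Gödel ¬ of 0.6 = 0 (operand ≠ 0)
¬p: Gödel ¬ of 0.4 = 0 (operand ≠ 0)
(¬p ⊃ q): 0 ≤ 0.1, so result = 1
(¬(r ∨ ¬r) ∨ (¬p ⊃ q)) = max(0, 1) = 1
(q ⊃ p): 0.1 ≤ 0.4, so result = 1
(p ⊃ (q ⊃ p)): 0.4 ≤ 1, so result = 1
((p ⊃ (q ⊃ p)) ∨ q) = max(1, 0.1) = 1
(p ∧ ((p ⊃ (q ⊃ p)) ∨ q)) = min(0.4, 1) = 0.4
((¬(r ∨ ¬r) ∨ (¬p ⊃ q)) ∨ (p ∧ ((p ⊃ (q ⊃ p)) ∨ q))) = max(1, 0.4) = 1
¬p: Gödel ¬ of 0.4 = 0 (operand ≠ 0)
(r ⊃ p): 0.6 > 0.4, so result = 0.4
(q ∧ (r ⊃ p)) = min(0.1, 0.4) = 0.1
(¬p ⊃ (q ∧ (r ⊃ p))): 0 ≤ 0.1, so result = 1
((¬p ⊃ (q ∧ (r ⊃ p))) ∧ r) = min(1, 0.6) = 0.6
(((¬(r ∨ ¬r) ∨ (¬p ⊃ q)) ∨ (p ∧ ((p ⊃ (q ⊃ p)) ∨ q))) ⊃ ((¬p ⊃ (q ∧ (r ⊃ p))) ∧ r)): 1 > 0.6, so result = 0.6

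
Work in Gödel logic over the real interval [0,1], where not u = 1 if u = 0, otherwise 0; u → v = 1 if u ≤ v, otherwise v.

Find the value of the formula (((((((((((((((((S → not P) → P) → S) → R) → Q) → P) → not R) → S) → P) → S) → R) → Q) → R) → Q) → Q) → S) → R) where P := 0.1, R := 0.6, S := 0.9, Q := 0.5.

not P: Gödel ¬ of 0.1 = 0 (operand ≠ 0)
(S → not P): 0.9 > 0, so result = 0
((S → not P) → P): 0 ≤ 0.1, so result = 1
(((S → not P) → P) → S): 1 > 0.9, so result = 0.9
((((S → not P) → P) → S) → R): 0.9 > 0.6, so result = 0.6
(((((S → not P) → P) → S) → R) → Q): 0.6 > 0.5, so result = 0.5
((((((S → not P) → P) → S) → R) → Q) → P): 0.5 > 0.1, so result = 0.1
not R: Gödel ¬ of 0.6 = 0 (operand ≠ 0)
(((((((S → not P) → P) → S) → R) → Q) → P) → not R): 0.1 > 0, so result = 0
((((((((S → not P) → P) → S) → R) → Q) → P) → not R) → S): 0 ≤ 0.9, so result = 1
(((((((((S → not P) → P) → S) → R) → Q) → P) → not R) → S) → P): 1 > 0.1, so result = 0.1
((((((((((S → not P) → P) → S) → R) → Q) → P) → not R) → S) → P) → S): 0.1 ≤ 0.9, so result = 1
(((((((((((S → not P) → P) → S) → R) → Q) → P) → not R) → S) → P) → S) → R): 1 > 0.6, so result = 0.6
((((((((((((S → not P) → P) → S) → R) → Q) → P) → not R) → S) → P) → S) → R) → Q): 0.6 > 0.5, so result = 0.5
(((((((((((((S → not P) → P) → S) → R) → Q) → P) → not R) → S) → P) → S) → R) → Q) → R): 0.5 ≤ 0.6, so result = 1
((((((((((((((S → not P) → P) → S) → R) → Q) → P) → not R) → S) → P) → S) → R) → Q) → R) → Q): 1 > 0.5, so result = 0.5
(((((((((((((((S → not P) → P) → S) → R) → Q) → P) → not R) → S) → P) → S) → R) → Q) → R) → Q) → Q): 0.5 ≤ 0.5, so result = 1
((((((((((((((((S → not P) → P) → S) → R) → Q) → P) → not R) → S) → P) → S) → R) → Q) → R) → Q) → Q) → S): 1 > 0.9, so result = 0.9
(((((((((((((((((S → not P) → P) → S) → R) → Q) → P) → not R) → S) → P) → S) → R) → Q) → R) → Q) → Q) → S) → R): 0.9 > 0.6, so result = 0.6

0.60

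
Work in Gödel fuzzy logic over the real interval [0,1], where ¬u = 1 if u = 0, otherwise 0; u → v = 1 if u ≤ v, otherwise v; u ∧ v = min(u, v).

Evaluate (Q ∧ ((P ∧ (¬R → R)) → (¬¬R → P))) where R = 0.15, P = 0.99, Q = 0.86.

¬R: Gödel ¬ of 0.15 = 0 (operand ≠ 0)
(¬R → R): 0 ≤ 0.15, so result = 1
(P ∧ (¬R → R)) = min(0.99, 1) = 0.99
¬R: Gödel ¬ of 0.15 = 0 (operand ≠ 0)
¬¬R: Gödel ¬ of 0 = 1 (operand is 0)
(¬¬R → P): 1 > 0.99, so result = 0.99
((P ∧ (¬R → R)) → (¬¬R → P)): 0.99 ≤ 0.99, so result = 1
(Q ∧ ((P ∧ (¬R → R)) → (¬¬R → P))) = min(0.86, 1) = 0.86

0.86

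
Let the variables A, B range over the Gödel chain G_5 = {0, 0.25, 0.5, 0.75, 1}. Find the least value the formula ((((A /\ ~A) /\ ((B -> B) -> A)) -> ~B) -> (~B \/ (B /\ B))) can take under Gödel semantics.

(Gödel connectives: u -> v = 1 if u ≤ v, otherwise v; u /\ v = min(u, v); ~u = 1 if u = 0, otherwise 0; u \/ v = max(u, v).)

The minimum is attained at A = 0, B = 0.25:
  ~A: Gödel ¬ of 0 = 1 (operand is 0)
  (A /\ ~A) = min(0, 1) = 0
  (B -> B): 0.25 ≤ 0.25, so result = 1
  ((B -> B) -> A): 1 > 0, so result = 0
  ((A /\ ~A) /\ ((B -> B) -> A)) = min(0, 0) = 0
  ~B: Gödel ¬ of 0.25 = 0 (operand ≠ 0)
  (((A /\ ~A) /\ ((B -> B) -> A)) -> ~B): 0 ≤ 0, so result = 1
  ~B: Gödel ¬ of 0.25 = 0 (operand ≠ 0)
  (B /\ B) = min(0.25, 0.25) = 0.25
  (~B \/ (B /\ B)) = max(0, 0.25) = 0.25
  ((((A /\ ~A) /\ ((B -> B) -> A)) -> ~B) -> (~B \/ (B /\ B))): 1 > 0.25, so result = 0.25
Checking all 25 assignments confirms none give a value below 0.25.

0.25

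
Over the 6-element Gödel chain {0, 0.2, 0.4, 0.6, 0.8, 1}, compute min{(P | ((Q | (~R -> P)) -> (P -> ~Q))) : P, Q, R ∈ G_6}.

The minimum is attained at P = 0.2, Q = 0.2, R = 0:
  ~R: Gödel ¬ of 0 = 1 (operand is 0)
  (~R -> P): 1 > 0.2, so result = 0.2
  (Q | (~R -> P)) = max(0.2, 0.2) = 0.2
  ~Q: Gödel ¬ of 0.2 = 0 (operand ≠ 0)
  (P -> ~Q): 0.2 > 0, so result = 0
  ((Q | (~R -> P)) -> (P -> ~Q)): 0.2 > 0, so result = 0
  (P | ((Q | (~R -> P)) -> (P -> ~Q))) = max(0.2, 0) = 0.2
Checking all 216 assignments confirms none give a value below 0.20.

0.20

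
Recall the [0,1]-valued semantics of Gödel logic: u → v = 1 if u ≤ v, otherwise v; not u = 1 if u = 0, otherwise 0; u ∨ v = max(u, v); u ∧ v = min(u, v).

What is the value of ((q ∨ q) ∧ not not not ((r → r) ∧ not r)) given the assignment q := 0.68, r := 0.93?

(q ∨ q) = max(0.68, 0.68) = 0.68
(r → r): 0.93 ≤ 0.93, so result = 1
not r: Gödel ¬ of 0.93 = 0 (operand ≠ 0)
((r → r) ∧ not r) = min(1, 0) = 0
not ((r → r) ∧ not r): Gödel ¬ of 0 = 1 (operand is 0)
not not ((r → r) ∧ not r): Gödel ¬ of 1 = 0 (operand ≠ 0)
not not not ((r → r) ∧ not r): Gödel ¬ of 0 = 1 (operand is 0)
((q ∨ q) ∧ not not not ((r → r) ∧ not r)) = min(0.68, 1) = 0.68

0.68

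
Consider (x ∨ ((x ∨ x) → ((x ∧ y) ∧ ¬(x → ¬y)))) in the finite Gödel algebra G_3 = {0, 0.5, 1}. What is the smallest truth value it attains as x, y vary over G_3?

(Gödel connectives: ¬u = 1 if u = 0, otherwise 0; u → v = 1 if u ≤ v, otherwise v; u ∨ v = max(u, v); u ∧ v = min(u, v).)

0.50

The minimum is attained at x = 0.5, y = 0:
  (x ∨ x) = max(0.5, 0.5) = 0.5
  (x ∧ y) = min(0.5, 0) = 0
  ¬y: Gödel ¬ of 0 = 1 (operand is 0)
  (x → ¬y): 0.5 ≤ 1, so result = 1
  ¬(x → ¬y): Gödel ¬ of 1 = 0 (operand ≠ 0)
  ((x ∧ y) ∧ ¬(x → ¬y)) = min(0, 0) = 0
  ((x ∨ x) → ((x ∧ y) ∧ ¬(x → ¬y))): 0.5 > 0, so result = 0
  (x ∨ ((x ∨ x) → ((x ∧ y) ∧ ¬(x → ¬y)))) = max(0.5, 0) = 0.5
Checking all 9 assignments confirms none give a value below 0.50.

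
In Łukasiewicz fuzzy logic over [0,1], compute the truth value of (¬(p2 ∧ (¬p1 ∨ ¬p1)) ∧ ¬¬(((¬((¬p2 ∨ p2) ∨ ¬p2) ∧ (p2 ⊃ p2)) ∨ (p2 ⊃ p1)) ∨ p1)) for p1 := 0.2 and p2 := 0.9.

¬p1: Łukasiewicz ¬ gives 1 − 0.2 = 0.8
¬p1: Łukasiewicz ¬ gives 1 − 0.2 = 0.8
(¬p1 ∨ ¬p1) = max(0.8, 0.8) = 0.8
(p2 ∧ (¬p1 ∨ ¬p1)) = min(0.9, 0.8) = 0.8
¬(p2 ∧ (¬p1 ∨ ¬p1)): Łukasiewicz ¬ gives 1 − 0.8 = 0.2
¬p2: Łukasiewicz ¬ gives 1 − 0.9 = 0.1
(¬p2 ∨ p2) = max(0.1, 0.9) = 0.9
¬p2: Łukasiewicz ¬ gives 1 − 0.9 = 0.1
((¬p2 ∨ p2) ∨ ¬p2) = max(0.9, 0.1) = 0.9
¬((¬p2 ∨ p2) ∨ ¬p2): Łukasiewicz ¬ gives 1 − 0.9 = 0.1
(p2 ⊃ p2): min(1, 1 − 0.9 + 0.9) = 1
(¬((¬p2 ∨ p2) ∨ ¬p2) ∧ (p2 ⊃ p2)) = min(0.1, 1) = 0.1
(p2 ⊃ p1): min(1, 1 − 0.9 + 0.2) = 0.3
((¬((¬p2 ∨ p2) ∨ ¬p2) ∧ (p2 ⊃ p2)) ∨ (p2 ⊃ p1)) = max(0.1, 0.3) = 0.3
(((¬((¬p2 ∨ p2) ∨ ¬p2) ∧ (p2 ⊃ p2)) ∨ (p2 ⊃ p1)) ∨ p1) = max(0.3, 0.2) = 0.3
¬(((¬((¬p2 ∨ p2) ∨ ¬p2) ∧ (p2 ⊃ p2)) ∨ (p2 ⊃ p1)) ∨ p1): Łukasiewicz ¬ gives 1 − 0.3 = 0.7
¬¬(((¬((¬p2 ∨ p2) ∨ ¬p2) ∧ (p2 ⊃ p2)) ∨ (p2 ⊃ p1)) ∨ p1): Łukasiewicz ¬ gives 1 − 0.7 = 0.3
(¬(p2 ∧ (¬p1 ∨ ¬p1)) ∧ ¬¬(((¬((¬p2 ∨ p2) ∨ ¬p2) ∧ (p2 ⊃ p2)) ∨ (p2 ⊃ p1)) ∨ p1)) = min(0.2, 0.3) = 0.2

0.20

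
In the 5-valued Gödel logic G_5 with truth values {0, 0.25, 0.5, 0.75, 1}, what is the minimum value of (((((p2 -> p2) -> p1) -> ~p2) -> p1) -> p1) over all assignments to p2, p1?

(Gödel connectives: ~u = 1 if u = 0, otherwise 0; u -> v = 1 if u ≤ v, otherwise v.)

The minimum is attained at p2 = 0.25, p1 = 0.25:
  (p2 -> p2): 0.25 ≤ 0.25, so result = 1
  ((p2 -> p2) -> p1): 1 > 0.25, so result = 0.25
  ~p2: Gödel ¬ of 0.25 = 0 (operand ≠ 0)
  (((p2 -> p2) -> p1) -> ~p2): 0.25 > 0, so result = 0
  ((((p2 -> p2) -> p1) -> ~p2) -> p1): 0 ≤ 0.25, so result = 1
  (((((p2 -> p2) -> p1) -> ~p2) -> p1) -> p1): 1 > 0.25, so result = 0.25
Checking all 25 assignments confirms none give a value below 0.25.

0.25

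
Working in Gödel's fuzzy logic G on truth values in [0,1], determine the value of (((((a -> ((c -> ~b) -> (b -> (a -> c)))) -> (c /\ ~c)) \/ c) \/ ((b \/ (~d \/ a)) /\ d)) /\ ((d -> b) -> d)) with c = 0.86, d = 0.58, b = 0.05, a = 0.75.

0.86

~b: Gödel ¬ of 0.05 = 0 (operand ≠ 0)
(c -> ~b): 0.86 > 0, so result = 0
(a -> c): 0.75 ≤ 0.86, so result = 1
(b -> (a -> c)): 0.05 ≤ 1, so result = 1
((c -> ~b) -> (b -> (a -> c))): 0 ≤ 1, so result = 1
(a -> ((c -> ~b) -> (b -> (a -> c)))): 0.75 ≤ 1, so result = 1
~c: Gödel ¬ of 0.86 = 0 (operand ≠ 0)
(c /\ ~c) = min(0.86, 0) = 0
((a -> ((c -> ~b) -> (b -> (a -> c)))) -> (c /\ ~c)): 1 > 0, so result = 0
(((a -> ((c -> ~b) -> (b -> (a -> c)))) -> (c /\ ~c)) \/ c) = max(0, 0.86) = 0.86
~d: Gödel ¬ of 0.58 = 0 (operand ≠ 0)
(~d \/ a) = max(0, 0.75) = 0.75
(b \/ (~d \/ a)) = max(0.05, 0.75) = 0.75
((b \/ (~d \/ a)) /\ d) = min(0.75, 0.58) = 0.58
((((a -> ((c -> ~b) -> (b -> (a -> c)))) -> (c /\ ~c)) \/ c) \/ ((b \/ (~d \/ a)) /\ d)) = max(0.86, 0.58) = 0.86
(d -> b): 0.58 > 0.05, so result = 0.05
((d -> b) -> d): 0.05 ≤ 0.58, so result = 1
(((((a -> ((c -> ~b) -> (b -> (a -> c)))) -> (c /\ ~c)) \/ c) \/ ((b \/ (~d \/ a)) /\ d)) /\ ((d -> b) -> d)) = min(0.86, 1) = 0.86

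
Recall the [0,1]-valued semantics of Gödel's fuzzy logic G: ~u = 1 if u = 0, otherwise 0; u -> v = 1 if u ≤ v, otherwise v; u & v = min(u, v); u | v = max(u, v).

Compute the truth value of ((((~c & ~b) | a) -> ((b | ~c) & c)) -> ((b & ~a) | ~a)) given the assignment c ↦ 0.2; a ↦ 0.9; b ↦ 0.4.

~c: Gödel ¬ of 0.2 = 0 (operand ≠ 0)
~b: Gödel ¬ of 0.4 = 0 (operand ≠ 0)
(~c & ~b) = min(0, 0) = 0
((~c & ~b) | a) = max(0, 0.9) = 0.9
~c: Gödel ¬ of 0.2 = 0 (operand ≠ 0)
(b | ~c) = max(0.4, 0) = 0.4
((b | ~c) & c) = min(0.4, 0.2) = 0.2
(((~c & ~b) | a) -> ((b | ~c) & c)): 0.9 > 0.2, so result = 0.2
~a: Gödel ¬ of 0.9 = 0 (operand ≠ 0)
(b & ~a) = min(0.4, 0) = 0
~a: Gödel ¬ of 0.9 = 0 (operand ≠ 0)
((b & ~a) | ~a) = max(0, 0) = 0
((((~c & ~b) | a) -> ((b | ~c) & c)) -> ((b & ~a) | ~a)): 0.2 > 0, so result = 0

0.00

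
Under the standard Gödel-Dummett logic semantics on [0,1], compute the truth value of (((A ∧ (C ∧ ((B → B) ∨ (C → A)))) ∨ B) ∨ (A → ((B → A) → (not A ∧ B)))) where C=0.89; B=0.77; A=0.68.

(B → B): 0.77 ≤ 0.77, so result = 1
(C → A): 0.89 > 0.68, so result = 0.68
((B → B) ∨ (C → A)) = max(1, 0.68) = 1
(C ∧ ((B → B) ∨ (C → A))) = min(0.89, 1) = 0.89
(A ∧ (C ∧ ((B → B) ∨ (C → A)))) = min(0.68, 0.89) = 0.68
((A ∧ (C ∧ ((B → B) ∨ (C → A)))) ∨ B) = max(0.68, 0.77) = 0.77
(B → A): 0.77 > 0.68, so result = 0.68
not A: Gödel ¬ of 0.68 = 0 (operand ≠ 0)
(not A ∧ B) = min(0, 0.77) = 0
((B → A) → (not A ∧ B)): 0.68 > 0, so result = 0
(A → ((B → A) → (not A ∧ B))): 0.68 > 0, so result = 0
(((A ∧ (C ∧ ((B → B) ∨ (C → A)))) ∨ B) ∨ (A → ((B → A) → (not A ∧ B)))) = max(0.77, 0) = 0.77

0.77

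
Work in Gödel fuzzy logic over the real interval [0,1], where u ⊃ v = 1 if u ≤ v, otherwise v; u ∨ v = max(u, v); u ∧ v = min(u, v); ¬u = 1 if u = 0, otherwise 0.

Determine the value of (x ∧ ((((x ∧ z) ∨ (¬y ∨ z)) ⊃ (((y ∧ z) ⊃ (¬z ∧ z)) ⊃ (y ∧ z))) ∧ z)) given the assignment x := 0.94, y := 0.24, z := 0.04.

(x ∧ z) = min(0.94, 0.04) = 0.04
¬y: Gödel ¬ of 0.24 = 0 (operand ≠ 0)
(¬y ∨ z) = max(0, 0.04) = 0.04
((x ∧ z) ∨ (¬y ∨ z)) = max(0.04, 0.04) = 0.04
(y ∧ z) = min(0.24, 0.04) = 0.04
¬z: Gödel ¬ of 0.04 = 0 (operand ≠ 0)
(¬z ∧ z) = min(0, 0.04) = 0
((y ∧ z) ⊃ (¬z ∧ z)): 0.04 > 0, so result = 0
(y ∧ z) = min(0.24, 0.04) = 0.04
(((y ∧ z) ⊃ (¬z ∧ z)) ⊃ (y ∧ z)): 0 ≤ 0.04, so result = 1
(((x ∧ z) ∨ (¬y ∨ z)) ⊃ (((y ∧ z) ⊃ (¬z ∧ z)) ⊃ (y ∧ z))): 0.04 ≤ 1, so result = 1
((((x ∧ z) ∨ (¬y ∨ z)) ⊃ (((y ∧ z) ⊃ (¬z ∧ z)) ⊃ (y ∧ z))) ∧ z) = min(1, 0.04) = 0.04
(x ∧ ((((x ∧ z) ∨ (¬y ∨ z)) ⊃ (((y ∧ z) ⊃ (¬z ∧ z)) ⊃ (y ∧ z))) ∧ z)) = min(0.94, 0.04) = 0.04

0.04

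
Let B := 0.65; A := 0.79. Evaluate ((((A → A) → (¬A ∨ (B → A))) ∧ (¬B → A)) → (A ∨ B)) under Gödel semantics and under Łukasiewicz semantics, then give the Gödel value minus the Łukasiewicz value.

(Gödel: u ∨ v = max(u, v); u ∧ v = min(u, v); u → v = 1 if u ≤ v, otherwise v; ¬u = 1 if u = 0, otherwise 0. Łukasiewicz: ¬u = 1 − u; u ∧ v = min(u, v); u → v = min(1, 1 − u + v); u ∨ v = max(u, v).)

Gödel evaluation:
  (A → A): 0.79 ≤ 0.79, so result = 1
  ¬A: Gödel ¬ of 0.79 = 0 (operand ≠ 0)
  (B → A): 0.65 ≤ 0.79, so result = 1
  (¬A ∨ (B → A)) = max(0, 1) = 1
  ((A → A) → (¬A ∨ (B → A))): 1 ≤ 1, so result = 1
  ¬B: Gödel ¬ of 0.65 = 0 (operand ≠ 0)
  (¬B → A): 0 ≤ 0.79, so result = 1
  (((A → A) → (¬A ∨ (B → A))) ∧ (¬B → A)) = min(1, 1) = 1
  (A ∨ B) = max(0.79, 0.65) = 0.79
  ((((A → A) → (¬A ∨ (B → A))) ∧ (¬B → A)) → (A ∨ B)): 1 > 0.79, so result = 0.79
  Gödel value = 0.79
Łukasiewicz evaluation:
  (A → A): min(1, 1 − 0.79 + 0.79) = 1
  ¬A: Łukasiewicz ¬ gives 1 − 0.79 = 0.21
  (B → A): min(1, 1 − 0.65 + 0.79) = 1
  (¬A ∨ (B → A)) = max(0.21, 1) = 1
  ((A → A) → (¬A ∨ (B → A))): min(1, 1 − 1 + 1) = 1
  ¬B: Łukasiewicz ¬ gives 1 − 0.65 = 0.35
  (¬B → A): min(1, 1 − 0.35 + 0.79) = 1
  (((A → A) → (¬A ∨ (B → A))) ∧ (¬B → A)) = min(1, 1) = 1
  (A ∨ B) = max(0.79, 0.65) = 0.79
  ((((A → A) → (¬A ∨ (B → A))) ∧ (¬B → A)) → (A ∨ B)): min(1, 1 − 1 + 0.79) = 0.79
  Łukasiewicz value = 0.79
Difference: 0.79 − 0.79 = 0.00

0.00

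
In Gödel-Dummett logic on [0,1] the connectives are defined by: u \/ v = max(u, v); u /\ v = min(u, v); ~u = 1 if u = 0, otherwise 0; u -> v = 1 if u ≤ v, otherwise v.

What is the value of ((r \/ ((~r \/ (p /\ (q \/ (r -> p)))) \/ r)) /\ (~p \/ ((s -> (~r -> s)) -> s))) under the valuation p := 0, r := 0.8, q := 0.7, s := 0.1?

0.80

~r: Gödel ¬ of 0.8 = 0 (operand ≠ 0)
(r -> p): 0.8 > 0, so result = 0
(q \/ (r -> p)) = max(0.7, 0) = 0.7
(p /\ (q \/ (r -> p))) = min(0, 0.7) = 0
(~r \/ (p /\ (q \/ (r -> p)))) = max(0, 0) = 0
((~r \/ (p /\ (q \/ (r -> p)))) \/ r) = max(0, 0.8) = 0.8
(r \/ ((~r \/ (p /\ (q \/ (r -> p)))) \/ r)) = max(0.8, 0.8) = 0.8
~p: Gödel ¬ of 0 = 1 (operand is 0)
~r: Gödel ¬ of 0.8 = 0 (operand ≠ 0)
(~r -> s): 0 ≤ 0.1, so result = 1
(s -> (~r -> s)): 0.1 ≤ 1, so result = 1
((s -> (~r -> s)) -> s): 1 > 0.1, so result = 0.1
(~p \/ ((s -> (~r -> s)) -> s)) = max(1, 0.1) = 1
((r \/ ((~r \/ (p /\ (q \/ (r -> p)))) \/ r)) /\ (~p \/ ((s -> (~r -> s)) -> s))) = min(0.8, 1) = 0.8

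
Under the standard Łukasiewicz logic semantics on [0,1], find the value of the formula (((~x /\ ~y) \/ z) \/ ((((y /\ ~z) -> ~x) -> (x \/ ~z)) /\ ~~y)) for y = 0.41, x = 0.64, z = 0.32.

~x: Łukasiewicz ¬ gives 1 − 0.64 = 0.36
~y: Łukasiewicz ¬ gives 1 − 0.41 = 0.59
(~x /\ ~y) = min(0.36, 0.59) = 0.36
((~x /\ ~y) \/ z) = max(0.36, 0.32) = 0.36
~z: Łukasiewicz ¬ gives 1 − 0.32 = 0.68
(y /\ ~z) = min(0.41, 0.68) = 0.41
~x: Łukasiewicz ¬ gives 1 − 0.64 = 0.36
((y /\ ~z) -> ~x): min(1, 1 − 0.41 + 0.36) = 0.95
~z: Łukasiewicz ¬ gives 1 − 0.32 = 0.68
(x \/ ~z) = max(0.64, 0.68) = 0.68
(((y /\ ~z) -> ~x) -> (x \/ ~z)): min(1, 1 − 0.95 + 0.68) = 0.73
~y: Łukasiewicz ¬ gives 1 − 0.41 = 0.59
~~y: Łukasiewicz ¬ gives 1 − 0.59 = 0.41
((((y /\ ~z) -> ~x) -> (x \/ ~z)) /\ ~~y) = min(0.73, 0.41) = 0.41
(((~x /\ ~y) \/ z) \/ ((((y /\ ~z) -> ~x) -> (x \/ ~z)) /\ ~~y)) = max(0.36, 0.41) = 0.41

0.41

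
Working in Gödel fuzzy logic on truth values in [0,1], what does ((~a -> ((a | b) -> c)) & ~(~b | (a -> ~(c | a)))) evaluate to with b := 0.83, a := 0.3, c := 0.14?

~a: Gödel ¬ of 0.3 = 0 (operand ≠ 0)
(a | b) = max(0.3, 0.83) = 0.83
((a | b) -> c): 0.83 > 0.14, so result = 0.14
(~a -> ((a | b) -> c)): 0 ≤ 0.14, so result = 1
~b: Gödel ¬ of 0.83 = 0 (operand ≠ 0)
(c | a) = max(0.14, 0.3) = 0.3
~(c | a): Gödel ¬ of 0.3 = 0 (operand ≠ 0)
(a -> ~(c | a)): 0.3 > 0, so result = 0
(~b | (a -> ~(c | a))) = max(0, 0) = 0
~(~b | (a -> ~(c | a))): Gödel ¬ of 0 = 1 (operand is 0)
((~a -> ((a | b) -> c)) & ~(~b | (a -> ~(c | a)))) = min(1, 1) = 1

1.00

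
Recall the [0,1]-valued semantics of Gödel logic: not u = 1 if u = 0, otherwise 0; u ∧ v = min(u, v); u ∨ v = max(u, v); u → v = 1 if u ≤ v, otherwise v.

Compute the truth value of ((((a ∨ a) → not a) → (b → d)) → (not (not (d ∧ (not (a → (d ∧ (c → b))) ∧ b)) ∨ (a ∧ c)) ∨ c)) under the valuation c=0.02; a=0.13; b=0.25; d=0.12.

(a ∨ a) = max(0.13, 0.13) = 0.13
not a: Gödel ¬ of 0.13 = 0 (operand ≠ 0)
((a ∨ a) → not a): 0.13 > 0, so result = 0
(b → d): 0.25 > 0.12, so result = 0.12
(((a ∨ a) → not a) → (b → d)): 0 ≤ 0.12, so result = 1
(c → b): 0.02 ≤ 0.25, so result = 1
(d ∧ (c → b)) = min(0.12, 1) = 0.12
(a → (d ∧ (c → b))): 0.13 > 0.12, so result = 0.12
not (a → (d ∧ (c → b))): Gödel ¬ of 0.12 = 0 (operand ≠ 0)
(not (a → (d ∧ (c → b))) ∧ b) = min(0, 0.25) = 0
(d ∧ (not (a → (d ∧ (c → b))) ∧ b)) = min(0.12, 0) = 0
not (d ∧ (not (a → (d ∧ (c → b))) ∧ b)): Gödel ¬ of 0 = 1 (operand is 0)
(a ∧ c) = min(0.13, 0.02) = 0.02
(not (d ∧ (not (a → (d ∧ (c → b))) ∧ b)) ∨ (a ∧ c)) = max(1, 0.02) = 1
not (not (d ∧ (not (a → (d ∧ (c → b))) ∧ b)) ∨ (a ∧ c)): Gödel ¬ of 1 = 0 (operand ≠ 0)
(not (not (d ∧ (not (a → (d ∧ (c → b))) ∧ b)) ∨ (a ∧ c)) ∨ c) = max(0, 0.02) = 0.02
((((a ∨ a) → not a) → (b → d)) → (not (not (d ∧ (not (a → (d ∧ (c → b))) ∧ b)) ∨ (a ∧ c)) ∨ c)): 1 > 0.02, so result = 0.02

0.02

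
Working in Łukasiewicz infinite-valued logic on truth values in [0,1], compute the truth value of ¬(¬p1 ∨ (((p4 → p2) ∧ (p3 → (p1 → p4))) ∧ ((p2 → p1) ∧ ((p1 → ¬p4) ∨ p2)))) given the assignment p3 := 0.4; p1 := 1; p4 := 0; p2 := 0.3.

0.40

¬p1: Łukasiewicz ¬ gives 1 − 1 = 0
(p4 → p2): min(1, 1 − 0 + 0.3) = 1
(p1 → p4): min(1, 1 − 1 + 0) = 0
(p3 → (p1 → p4)): min(1, 1 − 0.4 + 0) = 0.6
((p4 → p2) ∧ (p3 → (p1 → p4))) = min(1, 0.6) = 0.6
(p2 → p1): min(1, 1 − 0.3 + 1) = 1
¬p4: Łukasiewicz ¬ gives 1 − 0 = 1
(p1 → ¬p4): min(1, 1 − 1 + 1) = 1
((p1 → ¬p4) ∨ p2) = max(1, 0.3) = 1
((p2 → p1) ∧ ((p1 → ¬p4) ∨ p2)) = min(1, 1) = 1
(((p4 → p2) ∧ (p3 → (p1 → p4))) ∧ ((p2 → p1) ∧ ((p1 → ¬p4) ∨ p2))) = min(0.6, 1) = 0.6
(¬p1 ∨ (((p4 → p2) ∧ (p3 → (p1 → p4))) ∧ ((p2 → p1) ∧ ((p1 → ¬p4) ∨ p2)))) = max(0, 0.6) = 0.6
¬(¬p1 ∨ (((p4 → p2) ∧ (p3 → (p1 → p4))) ∧ ((p2 → p1) ∧ ((p1 → ¬p4) ∨ p2)))): Łukasiewicz ¬ gives 1 − 0.6 = 0.4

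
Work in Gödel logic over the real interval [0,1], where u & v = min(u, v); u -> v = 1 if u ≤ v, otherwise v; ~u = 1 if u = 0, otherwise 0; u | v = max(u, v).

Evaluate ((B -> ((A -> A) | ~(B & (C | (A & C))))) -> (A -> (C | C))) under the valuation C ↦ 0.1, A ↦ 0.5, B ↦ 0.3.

0.10

(A -> A): 0.5 ≤ 0.5, so result = 1
(A & C) = min(0.5, 0.1) = 0.1
(C | (A & C)) = max(0.1, 0.1) = 0.1
(B & (C | (A & C))) = min(0.3, 0.1) = 0.1
~(B & (C | (A & C))): Gödel ¬ of 0.1 = 0 (operand ≠ 0)
((A -> A) | ~(B & (C | (A & C)))) = max(1, 0) = 1
(B -> ((A -> A) | ~(B & (C | (A & C))))): 0.3 ≤ 1, so result = 1
(C | C) = max(0.1, 0.1) = 0.1
(A -> (C | C)): 0.5 > 0.1, so result = 0.1
((B -> ((A -> A) | ~(B & (C | (A & C))))) -> (A -> (C | C))): 1 > 0.1, so result = 0.1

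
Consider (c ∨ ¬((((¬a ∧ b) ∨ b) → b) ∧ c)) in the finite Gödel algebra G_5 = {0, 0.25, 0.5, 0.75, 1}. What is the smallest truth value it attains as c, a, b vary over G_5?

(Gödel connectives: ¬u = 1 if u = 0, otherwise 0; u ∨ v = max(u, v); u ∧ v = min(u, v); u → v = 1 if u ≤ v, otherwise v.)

The minimum is attained at c = 0.25, a = 0, b = 0:
  ¬a: Gödel ¬ of 0 = 1 (operand is 0)
  (¬a ∧ b) = min(1, 0) = 0
  ((¬a ∧ b) ∨ b) = max(0, 0) = 0
  (((¬a ∧ b) ∨ b) → b): 0 ≤ 0, so result = 1
  ((((¬a ∧ b) ∨ b) → b) ∧ c) = min(1, 0.25) = 0.25
  ¬((((¬a ∧ b) ∨ b) → b) ∧ c): Gödel ¬ of 0.25 = 0 (operand ≠ 0)
  (c ∨ ¬((((¬a ∧ b) ∨ b) → b) ∧ c)) = max(0.25, 0) = 0.25
Checking all 125 assignments confirms none give a value below 0.25.

0.25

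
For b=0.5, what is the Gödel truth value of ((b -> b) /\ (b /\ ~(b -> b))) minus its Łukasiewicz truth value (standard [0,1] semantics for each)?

Gödel evaluation:
  (b -> b): 0.5 ≤ 0.5, so result = 1
  (b -> b): 0.5 ≤ 0.5, so result = 1
  ~(b -> b): Gödel ¬ of 1 = 0 (operand ≠ 0)
  (b /\ ~(b -> b)) = min(0.5, 0) = 0
  ((b -> b) /\ (b /\ ~(b -> b))) = min(1, 0) = 0
  Gödel value = 0
Łukasiewicz evaluation:
  (b -> b): min(1, 1 − 0.5 + 0.5) = 1
  (b -> b): min(1, 1 − 0.5 + 0.5) = 1
  ~(b -> b): Łukasiewicz ¬ gives 1 − 1 = 0
  (b /\ ~(b -> b)) = min(0.5, 0) = 0
  ((b -> b) /\ (b /\ ~(b -> b))) = min(1, 0) = 0
  Łukasiewicz value = 0
Difference: 0 − 0 = 0.00

0.00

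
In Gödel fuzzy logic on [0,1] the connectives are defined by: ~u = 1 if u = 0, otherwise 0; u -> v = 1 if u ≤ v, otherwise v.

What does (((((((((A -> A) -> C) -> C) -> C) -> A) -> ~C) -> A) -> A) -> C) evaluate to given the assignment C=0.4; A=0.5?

(A -> A): 0.5 ≤ 0.5, so result = 1
((A -> A) -> C): 1 > 0.4, so result = 0.4
(((A -> A) -> C) -> C): 0.4 ≤ 0.4, so result = 1
((((A -> A) -> C) -> C) -> C): 1 > 0.4, so result = 0.4
(((((A -> A) -> C) -> C) -> C) -> A): 0.4 ≤ 0.5, so result = 1
~C: Gödel ¬ of 0.4 = 0 (operand ≠ 0)
((((((A -> A) -> C) -> C) -> C) -> A) -> ~C): 1 > 0, so result = 0
(((((((A -> A) -> C) -> C) -> C) -> A) -> ~C) -> A): 0 ≤ 0.5, so result = 1
((((((((A -> A) -> C) -> C) -> C) -> A) -> ~C) -> A) -> A): 1 > 0.5, so result = 0.5
(((((((((A -> A) -> C) -> C) -> C) -> A) -> ~C) -> A) -> A) -> C): 0.5 > 0.4, so result = 0.4

0.40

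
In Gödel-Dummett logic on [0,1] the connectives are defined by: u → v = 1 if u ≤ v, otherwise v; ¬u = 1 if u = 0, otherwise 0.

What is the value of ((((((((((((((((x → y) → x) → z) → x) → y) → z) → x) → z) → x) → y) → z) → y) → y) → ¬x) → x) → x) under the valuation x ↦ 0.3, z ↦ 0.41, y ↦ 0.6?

0.30

(x → y): 0.3 ≤ 0.6, so result = 1
((x → y) → x): 1 > 0.3, so result = 0.3
(((x → y) → x) → z): 0.3 ≤ 0.41, so result = 1
((((x → y) → x) → z) → x): 1 > 0.3, so result = 0.3
(((((x → y) → x) → z) → x) → y): 0.3 ≤ 0.6, so result = 1
((((((x → y) → x) → z) → x) → y) → z): 1 > 0.41, so result = 0.41
(((((((x → y) → x) → z) → x) → y) → z) → x): 0.41 > 0.3, so result = 0.3
((((((((x → y) → x) → z) → x) → y) → z) → x) → z): 0.3 ≤ 0.41, so result = 1
(((((((((x → y) → x) → z) → x) → y) → z) → x) → z) → x): 1 > 0.3, so result = 0.3
((((((((((x → y) → x) → z) → x) → y) → z) → x) → z) → x) → y): 0.3 ≤ 0.6, so result = 1
(((((((((((x → y) → x) → z) → x) → y) → z) → x) → z) → x) → y) → z): 1 > 0.41, so result = 0.41
((((((((((((x → y) → x) → z) → x) → y) → z) → x) → z) → x) → y) → z) → y): 0.41 ≤ 0.6, so result = 1
(((((((((((((x → y) → x) → z) → x) → y) → z) → x) → z) → x) → y) → z) → y) → y): 1 > 0.6, so result = 0.6
¬x: Gödel ¬ of 0.3 = 0 (operand ≠ 0)
((((((((((((((x → y) → x) → z) → x) → y) → z) → x) → z) → x) → y) → z) → y) → y) → ¬x): 0.6 > 0, so result = 0
(((((((((((((((x → y) → x) → z) → x) → y) → z) → x) → z) → x) → y) → z) → y) → y) → ¬x) → x): 0 ≤ 0.3, so result = 1
((((((((((((((((x → y) → x) → z) → x) → y) → z) → x) → z) → x) → y) → z) → y) → y) → ¬x) → x) → x): 1 > 0.3, so result = 0.3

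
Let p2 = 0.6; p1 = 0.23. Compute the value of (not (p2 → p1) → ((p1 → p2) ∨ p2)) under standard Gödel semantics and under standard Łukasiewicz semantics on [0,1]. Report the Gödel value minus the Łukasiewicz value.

0.00

Gödel evaluation:
  (p2 → p1): 0.6 > 0.23, so result = 0.23
  not (p2 → p1): Gödel ¬ of 0.23 = 0 (operand ≠ 0)
  (p1 → p2): 0.23 ≤ 0.6, so result = 1
  ((p1 → p2) ∨ p2) = max(1, 0.6) = 1
  (not (p2 → p1) → ((p1 → p2) ∨ p2)): 0 ≤ 1, so result = 1
  Gödel value = 1
Łukasiewicz evaluation:
  (p2 → p1): min(1, 1 − 0.6 + 0.23) = 0.63
  not (p2 → p1): Łukasiewicz ¬ gives 1 − 0.63 = 0.37
  (p1 → p2): min(1, 1 − 0.23 + 0.6) = 1
  ((p1 → p2) ∨ p2) = max(1, 0.6) = 1
  (not (p2 → p1) → ((p1 → p2) ∨ p2)): min(1, 1 − 0.37 + 1) = 1
  Łukasiewicz value = 1
Difference: 1 − 1 = 0.00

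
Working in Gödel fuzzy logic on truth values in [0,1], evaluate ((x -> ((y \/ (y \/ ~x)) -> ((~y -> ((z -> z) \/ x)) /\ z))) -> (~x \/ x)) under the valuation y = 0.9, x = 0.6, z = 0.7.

~x: Gödel ¬ of 0.6 = 0 (operand ≠ 0)
(y \/ ~x) = max(0.9, 0) = 0.9
(y \/ (y \/ ~x)) = max(0.9, 0.9) = 0.9
~y: Gödel ¬ of 0.9 = 0 (operand ≠ 0)
(z -> z): 0.7 ≤ 0.7, so result = 1
((z -> z) \/ x) = max(1, 0.6) = 1
(~y -> ((z -> z) \/ x)): 0 ≤ 1, so result = 1
((~y -> ((z -> z) \/ x)) /\ z) = min(1, 0.7) = 0.7
((y \/ (y \/ ~x)) -> ((~y -> ((z -> z) \/ x)) /\ z)): 0.9 > 0.7, so result = 0.7
(x -> ((y \/ (y \/ ~x)) -> ((~y -> ((z -> z) \/ x)) /\ z))): 0.6 ≤ 0.7, so result = 1
~x: Gödel ¬ of 0.6 = 0 (operand ≠ 0)
(~x \/ x) = max(0, 0.6) = 0.6
((x -> ((y \/ (y \/ ~x)) -> ((~y -> ((z -> z) \/ x)) /\ z))) -> (~x \/ x)): 1 > 0.6, so result = 0.6

0.60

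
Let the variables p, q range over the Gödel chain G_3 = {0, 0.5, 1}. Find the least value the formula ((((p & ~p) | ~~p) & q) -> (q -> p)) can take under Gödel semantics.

The minimum is attained at p = 0.5, q = 1:
  ~p: Gödel ¬ of 0.5 = 0 (operand ≠ 0)
  (p & ~p) = min(0.5, 0) = 0
  ~p: Gödel ¬ of 0.5 = 0 (operand ≠ 0)
  ~~p: Gödel ¬ of 0 = 1 (operand is 0)
  ((p & ~p) | ~~p) = max(0, 1) = 1
  (((p & ~p) | ~~p) & q) = min(1, 1) = 1
  (q -> p): 1 > 0.5, so result = 0.5
  ((((p & ~p) | ~~p) & q) -> (q -> p)): 1 > 0.5, so result = 0.5
Checking all 9 assignments confirms none give a value below 0.50.

0.50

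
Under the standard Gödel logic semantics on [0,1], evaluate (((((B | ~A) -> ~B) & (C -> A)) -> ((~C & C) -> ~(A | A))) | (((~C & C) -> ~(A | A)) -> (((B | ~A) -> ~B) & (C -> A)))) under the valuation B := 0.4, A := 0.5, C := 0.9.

1.00

~A: Gödel ¬ of 0.5 = 0 (operand ≠ 0)
(B | ~A) = max(0.4, 0) = 0.4
~B: Gödel ¬ of 0.4 = 0 (operand ≠ 0)
((B | ~A) -> ~B): 0.4 > 0, so result = 0
(C -> A): 0.9 > 0.5, so result = 0.5
(((B | ~A) -> ~B) & (C -> A)) = min(0, 0.5) = 0
~C: Gödel ¬ of 0.9 = 0 (operand ≠ 0)
(~C & C) = min(0, 0.9) = 0
(A | A) = max(0.5, 0.5) = 0.5
~(A | A): Gödel ¬ of 0.5 = 0 (operand ≠ 0)
((~C & C) -> ~(A | A)): 0 ≤ 0, so result = 1
((((B | ~A) -> ~B) & (C -> A)) -> ((~C & C) -> ~(A | A))): 0 ≤ 1, so result = 1
~C: Gödel ¬ of 0.9 = 0 (operand ≠ 0)
(~C & C) = min(0, 0.9) = 0
(A | A) = max(0.5, 0.5) = 0.5
~(A | A): Gödel ¬ of 0.5 = 0 (operand ≠ 0)
((~C & C) -> ~(A | A)): 0 ≤ 0, so result = 1
~A: Gödel ¬ of 0.5 = 0 (operand ≠ 0)
(B | ~A) = max(0.4, 0) = 0.4
~B: Gödel ¬ of 0.4 = 0 (operand ≠ 0)
((B | ~A) -> ~B): 0.4 > 0, so result = 0
(C -> A): 0.9 > 0.5, so result = 0.5
(((B | ~A) -> ~B) & (C -> A)) = min(0, 0.5) = 0
(((~C & C) -> ~(A | A)) -> (((B | ~A) -> ~B) & (C -> A))): 1 > 0, so result = 0
(((((B | ~A) -> ~B) & (C -> A)) -> ((~C & C) -> ~(A | A))) | (((~C & C) -> ~(A | A)) -> (((B | ~A) -> ~B) & (C -> A)))) = max(1, 0) = 1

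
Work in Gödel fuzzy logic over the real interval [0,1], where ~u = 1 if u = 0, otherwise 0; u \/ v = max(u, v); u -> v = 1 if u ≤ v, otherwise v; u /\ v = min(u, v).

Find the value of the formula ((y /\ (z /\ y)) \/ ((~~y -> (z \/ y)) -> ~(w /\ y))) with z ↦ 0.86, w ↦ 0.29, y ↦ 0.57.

0.57

(z /\ y) = min(0.86, 0.57) = 0.57
(y /\ (z /\ y)) = min(0.57, 0.57) = 0.57
~y: Gödel ¬ of 0.57 = 0 (operand ≠ 0)
~~y: Gödel ¬ of 0 = 1 (operand is 0)
(z \/ y) = max(0.86, 0.57) = 0.86
(~~y -> (z \/ y)): 1 > 0.86, so result = 0.86
(w /\ y) = min(0.29, 0.57) = 0.29
~(w /\ y): Gödel ¬ of 0.29 = 0 (operand ≠ 0)
((~~y -> (z \/ y)) -> ~(w /\ y)): 0.86 > 0, so result = 0
((y /\ (z /\ y)) \/ ((~~y -> (z \/ y)) -> ~(w /\ y))) = max(0.57, 0) = 0.57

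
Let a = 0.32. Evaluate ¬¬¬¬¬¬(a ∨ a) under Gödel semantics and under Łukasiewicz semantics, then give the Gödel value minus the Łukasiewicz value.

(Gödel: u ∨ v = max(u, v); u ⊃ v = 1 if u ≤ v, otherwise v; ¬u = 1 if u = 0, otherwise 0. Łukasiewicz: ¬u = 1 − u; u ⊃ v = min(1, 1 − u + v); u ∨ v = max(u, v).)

Gödel evaluation:
  (a ∨ a) = max(0.32, 0.32) = 0.32
  ¬(a ∨ a): Gödel ¬ of 0.32 = 0 (operand ≠ 0)
  ¬¬(a ∨ a): Gödel ¬ of 0 = 1 (operand is 0)
  ¬¬¬(a ∨ a): Gödel ¬ of 1 = 0 (operand ≠ 0)
  ¬¬¬¬(a ∨ a): Gödel ¬ of 0 = 1 (operand is 0)
  ¬¬¬¬¬(a ∨ a): Gödel ¬ of 1 = 0 (operand ≠ 0)
  ¬¬¬¬¬¬(a ∨ a): Gödel ¬ of 0 = 1 (operand is 0)
  Gödel value = 1
Łukasiewicz evaluation:
  (a ∨ a) = max(0.32, 0.32) = 0.32
  ¬(a ∨ a): Łukasiewicz ¬ gives 1 − 0.32 = 0.68
  ¬¬(a ∨ a): Łukasiewicz ¬ gives 1 − 0.68 = 0.32
  ¬¬¬(a ∨ a): Łukasiewicz ¬ gives 1 − 0.32 = 0.68
  ¬¬¬¬(a ∨ a): Łukasiewicz ¬ gives 1 − 0.68 = 0.32
  ¬¬¬¬¬(a ∨ a): Łukasiewicz ¬ gives 1 − 0.32 = 0.68
  ¬¬¬¬¬¬(a ∨ a): Łukasiewicz ¬ gives 1 − 0.68 = 0.32
  Łukasiewicz value = 0.32
Difference: 1 − 0.32 = 0.68

0.68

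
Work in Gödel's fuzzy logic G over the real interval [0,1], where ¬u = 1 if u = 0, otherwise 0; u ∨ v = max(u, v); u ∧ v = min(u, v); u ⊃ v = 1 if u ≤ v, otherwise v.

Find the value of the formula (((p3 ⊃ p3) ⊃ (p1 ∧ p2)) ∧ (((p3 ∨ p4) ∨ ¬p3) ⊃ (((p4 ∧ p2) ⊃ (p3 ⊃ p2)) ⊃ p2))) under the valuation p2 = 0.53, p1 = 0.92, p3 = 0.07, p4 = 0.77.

(p3 ⊃ p3): 0.07 ≤ 0.07, so result = 1
(p1 ∧ p2) = min(0.92, 0.53) = 0.53
((p3 ⊃ p3) ⊃ (p1 ∧ p2)): 1 > 0.53, so result = 0.53
(p3 ∨ p4) = max(0.07, 0.77) = 0.77
¬p3: Gödel ¬ of 0.07 = 0 (operand ≠ 0)
((p3 ∨ p4) ∨ ¬p3) = max(0.77, 0) = 0.77
(p4 ∧ p2) = min(0.77, 0.53) = 0.53
(p3 ⊃ p2): 0.07 ≤ 0.53, so result = 1
((p4 ∧ p2) ⊃ (p3 ⊃ p2)): 0.53 ≤ 1, so result = 1
(((p4 ∧ p2) ⊃ (p3 ⊃ p2)) ⊃ p2): 1 > 0.53, so result = 0.53
(((p3 ∨ p4) ∨ ¬p3) ⊃ (((p4 ∧ p2) ⊃ (p3 ⊃ p2)) ⊃ p2)): 0.77 > 0.53, so result = 0.53
(((p3 ⊃ p3) ⊃ (p1 ∧ p2)) ∧ (((p3 ∨ p4) ∨ ¬p3) ⊃ (((p4 ∧ p2) ⊃ (p3 ⊃ p2)) ⊃ p2))) = min(0.53, 0.53) = 0.53

0.53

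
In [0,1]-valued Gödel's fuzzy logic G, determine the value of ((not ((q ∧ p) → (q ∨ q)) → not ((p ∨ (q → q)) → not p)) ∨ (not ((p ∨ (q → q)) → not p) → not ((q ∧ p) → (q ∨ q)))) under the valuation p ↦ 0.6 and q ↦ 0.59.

(q ∧ p) = min(0.59, 0.6) = 0.59
(q ∨ q) = max(0.59, 0.59) = 0.59
((q ∧ p) → (q ∨ q)): 0.59 ≤ 0.59, so result = 1
not ((q ∧ p) → (q ∨ q)): Gödel ¬ of 1 = 0 (operand ≠ 0)
(q → q): 0.59 ≤ 0.59, so result = 1
(p ∨ (q → q)) = max(0.6, 1) = 1
not p: Gödel ¬ of 0.6 = 0 (operand ≠ 0)
((p ∨ (q → q)) → not p): 1 > 0, so result = 0
not ((p ∨ (q → q)) → not p): Gödel ¬ of 0 = 1 (operand is 0)
(not ((q ∧ p) → (q ∨ q)) → not ((p ∨ (q → q)) → not p)): 0 ≤ 1, so result = 1
(q → q): 0.59 ≤ 0.59, so result = 1
(p ∨ (q → q)) = max(0.6, 1) = 1
not p: Gödel ¬ of 0.6 = 0 (operand ≠ 0)
((p ∨ (q → q)) → not p): 1 > 0, so result = 0
not ((p ∨ (q → q)) → not p): Gödel ¬ of 0 = 1 (operand is 0)
(q ∧ p) = min(0.59, 0.6) = 0.59
(q ∨ q) = max(0.59, 0.59) = 0.59
((q ∧ p) → (q ∨ q)): 0.59 ≤ 0.59, so result = 1
not ((q ∧ p) → (q ∨ q)): Gödel ¬ of 1 = 0 (operand ≠ 0)
(not ((p ∨ (q → q)) → not p) → not ((q ∧ p) → (q ∨ q))): 1 > 0, so result = 0
((not ((q ∧ p) → (q ∨ q)) → not ((p ∨ (q → q)) → not p)) ∨ (not ((p ∨ (q → q)) → not p) → not ((q ∧ p) → (q ∨ q)))) = max(1, 0) = 1

1.00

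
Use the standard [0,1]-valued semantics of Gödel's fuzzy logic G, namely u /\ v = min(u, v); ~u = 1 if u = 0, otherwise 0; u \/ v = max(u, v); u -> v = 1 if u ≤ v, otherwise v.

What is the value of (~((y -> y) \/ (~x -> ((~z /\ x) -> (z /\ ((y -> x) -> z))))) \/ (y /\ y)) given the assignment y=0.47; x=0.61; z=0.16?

(y -> y): 0.47 ≤ 0.47, so result = 1
~x: Gödel ¬ of 0.61 = 0 (operand ≠ 0)
~z: Gödel ¬ of 0.16 = 0 (operand ≠ 0)
(~z /\ x) = min(0, 0.61) = 0
(y -> x): 0.47 ≤ 0.61, so result = 1
((y -> x) -> z): 1 > 0.16, so result = 0.16
(z /\ ((y -> x) -> z)) = min(0.16, 0.16) = 0.16
((~z /\ x) -> (z /\ ((y -> x) -> z))): 0 ≤ 0.16, so result = 1
(~x -> ((~z /\ x) -> (z /\ ((y -> x) -> z)))): 0 ≤ 1, so result = 1
((y -> y) \/ (~x -> ((~z /\ x) -> (z /\ ((y -> x) -> z))))) = max(1, 1) = 1
~((y -> y) \/ (~x -> ((~z /\ x) -> (z /\ ((y -> x) -> z))))): Gödel ¬ of 1 = 0 (operand ≠ 0)
(y /\ y) = min(0.47, 0.47) = 0.47
(~((y -> y) \/ (~x -> ((~z /\ x) -> (z /\ ((y -> x) -> z))))) \/ (y /\ y)) = max(0, 0.47) = 0.47

0.47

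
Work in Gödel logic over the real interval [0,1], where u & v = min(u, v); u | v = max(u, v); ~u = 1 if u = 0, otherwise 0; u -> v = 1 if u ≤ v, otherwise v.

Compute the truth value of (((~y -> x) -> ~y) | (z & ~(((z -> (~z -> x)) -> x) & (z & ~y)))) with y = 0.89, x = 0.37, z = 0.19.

0.19

~y: Gödel ¬ of 0.89 = 0 (operand ≠ 0)
(~y -> x): 0 ≤ 0.37, so result = 1
~y: Gödel ¬ of 0.89 = 0 (operand ≠ 0)
((~y -> x) -> ~y): 1 > 0, so result = 0
~z: Gödel ¬ of 0.19 = 0 (operand ≠ 0)
(~z -> x): 0 ≤ 0.37, so result = 1
(z -> (~z -> x)): 0.19 ≤ 1, so result = 1
((z -> (~z -> x)) -> x): 1 > 0.37, so result = 0.37
~y: Gödel ¬ of 0.89 = 0 (operand ≠ 0)
(z & ~y) = min(0.19, 0) = 0
(((z -> (~z -> x)) -> x) & (z & ~y)) = min(0.37, 0) = 0
~(((z -> (~z -> x)) -> x) & (z & ~y)): Gödel ¬ of 0 = 1 (operand is 0)
(z & ~(((z -> (~z -> x)) -> x) & (z & ~y))) = min(0.19, 1) = 0.19
(((~y -> x) -> ~y) | (z & ~(((z -> (~z -> x)) -> x) & (z & ~y)))) = max(0, 0.19) = 0.19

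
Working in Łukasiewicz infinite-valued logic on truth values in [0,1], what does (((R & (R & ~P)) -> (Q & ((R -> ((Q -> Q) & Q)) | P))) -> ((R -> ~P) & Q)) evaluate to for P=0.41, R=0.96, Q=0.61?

0.61

~P: Łukasiewicz ¬ gives 1 − 0.41 = 0.59
(R & ~P) = min(0.96, 0.59) = 0.59
(R & (R & ~P)) = min(0.96, 0.59) = 0.59
(Q -> Q): min(1, 1 − 0.61 + 0.61) = 1
((Q -> Q) & Q) = min(1, 0.61) = 0.61
(R -> ((Q -> Q) & Q)): min(1, 1 − 0.96 + 0.61) = 0.65
((R -> ((Q -> Q) & Q)) | P) = max(0.65, 0.41) = 0.65
(Q & ((R -> ((Q -> Q) & Q)) | P)) = min(0.61, 0.65) = 0.61
((R & (R & ~P)) -> (Q & ((R -> ((Q -> Q) & Q)) | P))): min(1, 1 − 0.59 + 0.61) = 1
~P: Łukasiewicz ¬ gives 1 − 0.41 = 0.59
(R -> ~P): min(1, 1 − 0.96 + 0.59) = 0.63
((R -> ~P) & Q) = min(0.63, 0.61) = 0.61
(((R & (R & ~P)) -> (Q & ((R -> ((Q -> Q) & Q)) | P))) -> ((R -> ~P) & Q)): min(1, 1 − 1 + 0.61) = 0.61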